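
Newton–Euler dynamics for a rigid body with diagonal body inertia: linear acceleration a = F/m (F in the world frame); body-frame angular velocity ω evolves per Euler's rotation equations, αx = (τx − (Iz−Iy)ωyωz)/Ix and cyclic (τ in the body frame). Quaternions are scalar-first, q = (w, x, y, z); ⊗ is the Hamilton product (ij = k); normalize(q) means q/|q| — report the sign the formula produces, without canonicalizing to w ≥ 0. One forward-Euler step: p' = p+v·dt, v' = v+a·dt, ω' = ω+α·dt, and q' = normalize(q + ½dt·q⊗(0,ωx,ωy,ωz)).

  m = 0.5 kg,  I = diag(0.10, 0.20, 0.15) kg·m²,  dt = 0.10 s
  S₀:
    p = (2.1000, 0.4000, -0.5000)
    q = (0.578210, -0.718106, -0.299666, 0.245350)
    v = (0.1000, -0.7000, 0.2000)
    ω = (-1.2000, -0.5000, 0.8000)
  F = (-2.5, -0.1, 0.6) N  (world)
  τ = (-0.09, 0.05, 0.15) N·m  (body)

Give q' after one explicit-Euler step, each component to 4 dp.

2q̇ = q⊗(0,ω) = (-1.2078402, -0.8109098, -0.0090402, 0.4620218)
q' = normalize(q + ½dt·q⊗(0,ω)) = (0.5163, -0.7565, -0.2992, 0.2677)

q' = (0.5163, -0.7565, -0.2992, 0.2677)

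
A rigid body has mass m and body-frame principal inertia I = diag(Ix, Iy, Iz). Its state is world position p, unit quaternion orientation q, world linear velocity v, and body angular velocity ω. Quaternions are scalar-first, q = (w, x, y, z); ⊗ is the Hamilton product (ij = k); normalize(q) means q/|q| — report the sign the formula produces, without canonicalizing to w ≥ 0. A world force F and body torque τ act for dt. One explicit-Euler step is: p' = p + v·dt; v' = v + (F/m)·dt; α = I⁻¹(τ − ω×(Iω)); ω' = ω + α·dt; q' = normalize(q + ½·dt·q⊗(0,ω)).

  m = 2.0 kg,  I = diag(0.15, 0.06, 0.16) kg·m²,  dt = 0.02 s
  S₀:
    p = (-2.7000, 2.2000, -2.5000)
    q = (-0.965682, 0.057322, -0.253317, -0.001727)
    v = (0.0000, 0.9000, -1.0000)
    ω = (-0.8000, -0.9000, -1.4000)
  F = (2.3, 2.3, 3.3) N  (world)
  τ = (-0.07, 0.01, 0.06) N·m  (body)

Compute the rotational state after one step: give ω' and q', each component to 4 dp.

ω' = (-0.8261, -0.8929, -1.3844)
q' = (-0.9674, 0.0686, -0.2438, 0.0092)

ω×(Iω) gyroscopic = (0.1260, -0.0112, -0.0648)
(τ − ω×Iω)/I = (-1.3067, 0.3533, 0.7800)
ω' = ω + α·dt = (-0.8261, -0.8929, -1.3844)
q⊗(0,ω) = (-0.1845455, 1.1256351, 0.9507462, 1.0977114)
q + ½dt·q⊗(0,ω), renormalized = (-0.9674, 0.0686, -0.2438, 0.0092)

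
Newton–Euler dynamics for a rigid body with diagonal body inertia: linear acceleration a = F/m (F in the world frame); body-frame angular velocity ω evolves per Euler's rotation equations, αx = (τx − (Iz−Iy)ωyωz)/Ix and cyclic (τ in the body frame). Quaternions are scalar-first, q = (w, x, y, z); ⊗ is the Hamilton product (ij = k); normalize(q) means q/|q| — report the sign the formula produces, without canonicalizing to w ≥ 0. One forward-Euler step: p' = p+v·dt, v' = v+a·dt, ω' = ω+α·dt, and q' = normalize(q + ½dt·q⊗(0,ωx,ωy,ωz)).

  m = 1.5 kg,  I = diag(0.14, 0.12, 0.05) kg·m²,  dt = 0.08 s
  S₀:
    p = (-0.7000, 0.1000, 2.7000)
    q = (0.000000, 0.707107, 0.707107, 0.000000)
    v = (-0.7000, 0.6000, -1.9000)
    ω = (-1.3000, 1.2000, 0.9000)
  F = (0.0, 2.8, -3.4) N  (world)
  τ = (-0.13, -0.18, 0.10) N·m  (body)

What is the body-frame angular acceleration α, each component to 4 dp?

gyro term ω×Iω = (-0.0756, -0.1053, 0.0312)
(τ − ω×Iω)/I = (-0.3886, -0.6225, 1.3760)

α = (-0.3886, -0.6225, 1.3760)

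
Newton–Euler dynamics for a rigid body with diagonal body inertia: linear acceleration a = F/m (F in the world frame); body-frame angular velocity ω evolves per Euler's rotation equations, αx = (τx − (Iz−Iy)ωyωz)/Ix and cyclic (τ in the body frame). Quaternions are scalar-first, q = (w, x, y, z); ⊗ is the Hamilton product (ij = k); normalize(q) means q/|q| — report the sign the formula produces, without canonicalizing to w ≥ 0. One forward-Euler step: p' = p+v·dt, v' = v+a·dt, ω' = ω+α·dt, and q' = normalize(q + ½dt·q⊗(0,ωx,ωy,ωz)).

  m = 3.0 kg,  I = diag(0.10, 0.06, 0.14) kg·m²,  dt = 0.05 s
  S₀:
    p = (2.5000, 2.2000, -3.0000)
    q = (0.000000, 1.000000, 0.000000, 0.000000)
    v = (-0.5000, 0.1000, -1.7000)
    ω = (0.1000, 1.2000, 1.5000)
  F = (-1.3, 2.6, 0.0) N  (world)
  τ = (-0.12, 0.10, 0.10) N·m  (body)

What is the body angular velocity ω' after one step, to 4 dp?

ω' = (-0.0320, 1.2883, 1.5374)

precession coupling ω×(Iω) = (0.1440, -0.0060, -0.0048)
angular accel α = (-2.6400, 1.7667, 0.7486)
ω' = ω + α·dt = (-0.0320, 1.2883, 1.5374)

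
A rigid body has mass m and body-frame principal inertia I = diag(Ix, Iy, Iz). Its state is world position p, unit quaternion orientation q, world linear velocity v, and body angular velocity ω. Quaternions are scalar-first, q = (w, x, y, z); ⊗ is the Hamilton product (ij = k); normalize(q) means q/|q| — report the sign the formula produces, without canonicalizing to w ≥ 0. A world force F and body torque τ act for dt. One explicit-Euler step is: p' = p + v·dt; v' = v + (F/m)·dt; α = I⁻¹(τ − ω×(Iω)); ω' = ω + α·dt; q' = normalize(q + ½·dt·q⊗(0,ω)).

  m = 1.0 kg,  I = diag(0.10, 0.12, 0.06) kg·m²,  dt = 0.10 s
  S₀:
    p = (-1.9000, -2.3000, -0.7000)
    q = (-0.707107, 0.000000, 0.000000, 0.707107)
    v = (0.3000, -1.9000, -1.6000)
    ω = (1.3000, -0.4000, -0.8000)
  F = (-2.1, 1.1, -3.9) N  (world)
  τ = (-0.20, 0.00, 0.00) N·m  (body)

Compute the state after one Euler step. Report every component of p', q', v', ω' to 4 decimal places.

gyro term ω×Iω = (-0.0192, -0.0416, -0.0104)
angular accel α = (-1.8080, 0.3467, 0.1733)
new body rate ω' = (1.1192, -0.3653, -0.7827)
Hamilton product q⊗(0,ω) = (0.5656856, -0.6363963, 1.2020819, 0.5656856)
q' = normalize(q + ½dt·q⊗(0,ω)) = (-0.6767, -0.0317, 0.0599, 0.7331)
linear accel F/m = (-2.1000, 1.1000, -3.9000)
new position p' = (-1.8700, -2.4900, -0.8600)
v' = v + a·dt = (0.0900, -1.7900, -1.9900)

p' = (-1.8700, -2.4900, -0.8600)
q' = (-0.6767, -0.0317, 0.0599, 0.7331)
v' = (0.0900, -1.7900, -1.9900)
ω' = (1.1192, -0.3653, -0.7827)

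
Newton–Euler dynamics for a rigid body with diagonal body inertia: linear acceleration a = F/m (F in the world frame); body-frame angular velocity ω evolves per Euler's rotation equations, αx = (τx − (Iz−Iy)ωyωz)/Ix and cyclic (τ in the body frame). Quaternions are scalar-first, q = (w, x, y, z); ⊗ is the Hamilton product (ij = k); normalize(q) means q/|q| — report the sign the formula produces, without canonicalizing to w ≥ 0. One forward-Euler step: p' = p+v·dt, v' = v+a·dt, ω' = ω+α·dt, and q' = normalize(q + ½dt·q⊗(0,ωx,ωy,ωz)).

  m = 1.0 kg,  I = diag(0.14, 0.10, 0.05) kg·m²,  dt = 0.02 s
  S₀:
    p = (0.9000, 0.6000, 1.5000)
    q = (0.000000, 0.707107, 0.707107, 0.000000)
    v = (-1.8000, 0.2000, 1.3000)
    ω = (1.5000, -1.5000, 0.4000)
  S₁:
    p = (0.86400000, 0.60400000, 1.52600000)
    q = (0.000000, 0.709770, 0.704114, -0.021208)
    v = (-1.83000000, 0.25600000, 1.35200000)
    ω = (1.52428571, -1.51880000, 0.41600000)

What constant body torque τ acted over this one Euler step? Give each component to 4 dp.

τ = (0.2000, -0.0400, 0.1300)

ω₁ − ω₀ = (0.02428571, -0.01880000, 0.01600000)
I·α + gyro = (0.2000, -0.0400, 0.1300)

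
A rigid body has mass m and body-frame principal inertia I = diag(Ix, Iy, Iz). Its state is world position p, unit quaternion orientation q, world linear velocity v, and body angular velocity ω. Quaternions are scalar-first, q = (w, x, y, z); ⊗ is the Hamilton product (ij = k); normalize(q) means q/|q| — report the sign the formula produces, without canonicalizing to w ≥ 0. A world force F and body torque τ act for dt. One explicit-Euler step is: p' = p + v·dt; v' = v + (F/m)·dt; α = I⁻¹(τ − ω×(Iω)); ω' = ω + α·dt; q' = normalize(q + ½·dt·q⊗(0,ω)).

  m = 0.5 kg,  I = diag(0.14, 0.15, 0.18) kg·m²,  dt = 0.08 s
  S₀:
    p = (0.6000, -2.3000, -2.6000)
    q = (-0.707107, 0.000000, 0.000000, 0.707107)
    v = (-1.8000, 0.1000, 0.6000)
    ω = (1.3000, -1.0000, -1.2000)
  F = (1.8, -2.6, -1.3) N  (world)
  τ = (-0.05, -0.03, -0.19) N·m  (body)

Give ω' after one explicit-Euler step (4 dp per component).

ω' = (1.2509, -1.0493, -1.2787)

(τ − ω×Iω)/I = (-0.6143, -0.6160, -0.9833)
new body rate ω' = (1.2509, -1.0493, -1.2787)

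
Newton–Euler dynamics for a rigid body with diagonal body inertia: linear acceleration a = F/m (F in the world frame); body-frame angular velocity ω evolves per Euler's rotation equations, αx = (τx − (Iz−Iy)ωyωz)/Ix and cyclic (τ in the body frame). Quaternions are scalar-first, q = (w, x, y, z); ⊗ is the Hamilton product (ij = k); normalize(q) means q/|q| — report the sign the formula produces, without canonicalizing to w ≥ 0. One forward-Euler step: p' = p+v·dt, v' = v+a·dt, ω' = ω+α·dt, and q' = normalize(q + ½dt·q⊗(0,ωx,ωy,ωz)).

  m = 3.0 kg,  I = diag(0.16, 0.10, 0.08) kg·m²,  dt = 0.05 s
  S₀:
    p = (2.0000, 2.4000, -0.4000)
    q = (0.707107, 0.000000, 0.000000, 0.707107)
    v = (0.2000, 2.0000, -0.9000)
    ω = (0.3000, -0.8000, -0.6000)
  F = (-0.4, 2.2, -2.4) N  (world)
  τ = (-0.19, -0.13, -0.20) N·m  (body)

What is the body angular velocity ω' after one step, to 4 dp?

gyro term ω×Iω = (-0.0096, -0.0144, 0.0144)
(τ − ω×Iω)/I = (-1.1275, -1.1560, -2.6800)
new body rate ω' = (0.2436, -0.8578, -0.7340)

ω' = (0.2436, -0.8578, -0.7340)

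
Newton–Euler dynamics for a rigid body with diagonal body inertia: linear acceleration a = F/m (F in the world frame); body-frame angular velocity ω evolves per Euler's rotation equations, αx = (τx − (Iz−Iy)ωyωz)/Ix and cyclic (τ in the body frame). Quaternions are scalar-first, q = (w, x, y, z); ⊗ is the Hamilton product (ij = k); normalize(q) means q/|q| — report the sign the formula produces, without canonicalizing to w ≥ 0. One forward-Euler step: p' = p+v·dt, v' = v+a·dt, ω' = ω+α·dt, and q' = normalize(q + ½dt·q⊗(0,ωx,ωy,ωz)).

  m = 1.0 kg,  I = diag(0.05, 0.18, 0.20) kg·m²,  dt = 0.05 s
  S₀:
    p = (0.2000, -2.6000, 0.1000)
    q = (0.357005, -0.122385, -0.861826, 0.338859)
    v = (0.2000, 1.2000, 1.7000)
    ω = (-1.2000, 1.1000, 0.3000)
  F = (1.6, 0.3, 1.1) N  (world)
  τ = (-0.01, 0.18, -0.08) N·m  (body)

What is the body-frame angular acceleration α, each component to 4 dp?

α = (-0.3320, 0.7000, 0.4580)

precession coupling ω×(Iω) = (0.0066, 0.0540, -0.1716)
(τ − ω×Iω)/I = (-0.3320, 0.7000, 0.4580)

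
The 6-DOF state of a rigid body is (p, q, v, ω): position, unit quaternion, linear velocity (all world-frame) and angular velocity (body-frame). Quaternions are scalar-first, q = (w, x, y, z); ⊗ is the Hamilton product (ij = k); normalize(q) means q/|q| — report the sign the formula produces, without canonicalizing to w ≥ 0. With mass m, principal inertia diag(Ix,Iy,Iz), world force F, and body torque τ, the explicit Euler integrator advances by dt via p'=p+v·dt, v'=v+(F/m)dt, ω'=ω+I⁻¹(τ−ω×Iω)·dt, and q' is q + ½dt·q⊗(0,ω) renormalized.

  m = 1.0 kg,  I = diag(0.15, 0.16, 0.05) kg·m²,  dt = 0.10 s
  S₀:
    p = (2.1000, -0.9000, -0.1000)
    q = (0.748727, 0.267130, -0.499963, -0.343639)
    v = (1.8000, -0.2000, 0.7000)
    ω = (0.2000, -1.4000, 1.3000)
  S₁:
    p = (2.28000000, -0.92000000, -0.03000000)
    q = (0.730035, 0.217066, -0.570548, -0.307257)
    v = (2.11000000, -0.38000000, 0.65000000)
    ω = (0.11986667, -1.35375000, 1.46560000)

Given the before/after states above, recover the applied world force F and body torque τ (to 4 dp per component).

F = (3.1000, -1.8000, -0.5000)
τ = (0.0800, 0.1000, 0.0800)

rate change Δω = (-0.08013333, 0.04625000, 0.16560000)
ω₀×(Iω₀) = (0.2002, 0.0260, -0.0028)
τ = I·(Δω/dt) + ω₀×(Iω₀) = (0.0800, 0.1000, 0.0800)
Δv = v₁−v₀ = (0.31000000, -0.18000000, -0.05000000)
applied force F = (3.1000, -1.8000, -0.5000)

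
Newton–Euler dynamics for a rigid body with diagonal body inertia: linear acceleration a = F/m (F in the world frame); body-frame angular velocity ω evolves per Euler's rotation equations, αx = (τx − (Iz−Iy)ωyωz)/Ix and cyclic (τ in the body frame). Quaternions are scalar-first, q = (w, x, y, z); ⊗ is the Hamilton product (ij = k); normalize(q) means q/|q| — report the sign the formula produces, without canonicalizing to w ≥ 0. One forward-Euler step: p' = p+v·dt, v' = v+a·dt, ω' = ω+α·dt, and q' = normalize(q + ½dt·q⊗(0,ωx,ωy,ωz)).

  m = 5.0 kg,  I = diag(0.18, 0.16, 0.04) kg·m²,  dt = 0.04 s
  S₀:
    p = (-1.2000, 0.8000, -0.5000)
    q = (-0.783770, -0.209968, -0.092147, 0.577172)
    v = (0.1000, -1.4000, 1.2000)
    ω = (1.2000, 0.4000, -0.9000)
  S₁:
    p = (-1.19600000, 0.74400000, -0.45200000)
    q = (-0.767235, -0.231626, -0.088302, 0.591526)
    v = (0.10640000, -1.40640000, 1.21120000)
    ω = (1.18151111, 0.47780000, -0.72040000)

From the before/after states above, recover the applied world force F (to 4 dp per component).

velocity change Δv = (0.00640000, -0.00640000, 0.01120000)
F = m·Δv/dt = (0.8000, -0.8000, 1.4000)

F = (0.8000, -0.8000, 1.4000)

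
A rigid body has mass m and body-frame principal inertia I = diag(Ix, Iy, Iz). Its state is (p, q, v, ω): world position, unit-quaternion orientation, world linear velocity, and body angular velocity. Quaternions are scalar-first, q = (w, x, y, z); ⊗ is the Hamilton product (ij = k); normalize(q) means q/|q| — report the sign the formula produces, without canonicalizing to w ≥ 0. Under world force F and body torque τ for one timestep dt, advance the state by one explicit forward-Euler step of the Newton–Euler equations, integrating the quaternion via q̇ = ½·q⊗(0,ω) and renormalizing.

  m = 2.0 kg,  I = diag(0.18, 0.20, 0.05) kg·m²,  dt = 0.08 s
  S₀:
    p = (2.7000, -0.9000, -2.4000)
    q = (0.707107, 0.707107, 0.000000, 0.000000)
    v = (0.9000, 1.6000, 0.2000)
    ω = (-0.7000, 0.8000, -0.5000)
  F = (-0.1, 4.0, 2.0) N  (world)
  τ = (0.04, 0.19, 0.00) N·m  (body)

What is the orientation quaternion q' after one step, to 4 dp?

q' = (0.7261, 0.6866, 0.0367, 0.0085)

2q̇ = q⊗(0,ω) = (0.4949749, -0.4949749, 0.9192391, 0.2121321)
q + ½dt·q⊗(0,ω), renormalized = (0.7261, 0.6866, 0.0367, 0.0085)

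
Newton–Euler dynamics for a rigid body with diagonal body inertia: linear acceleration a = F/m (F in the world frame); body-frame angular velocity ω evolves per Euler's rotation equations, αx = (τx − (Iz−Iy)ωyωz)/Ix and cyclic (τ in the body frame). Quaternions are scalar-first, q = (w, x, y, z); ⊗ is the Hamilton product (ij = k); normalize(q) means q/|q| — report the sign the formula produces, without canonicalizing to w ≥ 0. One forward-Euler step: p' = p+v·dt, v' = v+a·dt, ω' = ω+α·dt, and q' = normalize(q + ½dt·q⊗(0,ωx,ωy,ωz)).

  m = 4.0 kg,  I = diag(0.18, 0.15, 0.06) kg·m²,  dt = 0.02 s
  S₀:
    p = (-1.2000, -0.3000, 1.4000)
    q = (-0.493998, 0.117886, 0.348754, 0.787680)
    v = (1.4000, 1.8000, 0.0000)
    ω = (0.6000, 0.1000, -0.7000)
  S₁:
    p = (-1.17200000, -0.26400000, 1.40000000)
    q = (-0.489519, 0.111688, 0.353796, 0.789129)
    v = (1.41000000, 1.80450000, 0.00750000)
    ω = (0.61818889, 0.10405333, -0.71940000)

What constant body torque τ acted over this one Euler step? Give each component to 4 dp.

Δω = ω₁−ω₀ = (0.01818889, 0.00405333, -0.01940000)
applied torque τ = (0.1700, -0.0200, -0.0600)

τ = (0.1700, -0.0200, -0.0600)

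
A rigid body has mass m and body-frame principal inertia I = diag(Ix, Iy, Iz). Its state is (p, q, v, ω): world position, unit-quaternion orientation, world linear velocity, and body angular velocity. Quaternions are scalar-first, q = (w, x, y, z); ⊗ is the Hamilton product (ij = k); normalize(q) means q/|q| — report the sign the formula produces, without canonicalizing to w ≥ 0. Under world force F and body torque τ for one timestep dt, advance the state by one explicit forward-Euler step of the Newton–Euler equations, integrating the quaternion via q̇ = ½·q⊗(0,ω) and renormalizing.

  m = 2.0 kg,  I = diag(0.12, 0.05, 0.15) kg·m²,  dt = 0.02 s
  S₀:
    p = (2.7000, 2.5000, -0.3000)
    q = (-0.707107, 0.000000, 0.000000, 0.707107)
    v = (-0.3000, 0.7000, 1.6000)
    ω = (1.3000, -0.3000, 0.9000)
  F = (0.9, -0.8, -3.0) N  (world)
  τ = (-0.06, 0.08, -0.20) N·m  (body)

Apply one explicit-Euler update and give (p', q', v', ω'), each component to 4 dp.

p' = (2.6940, 2.5140, -0.2680)
q' = (-0.7134, -0.0071, 0.0113, 0.7007)
v' = (-0.2910, 0.6920, 1.5700)
ω' = (1.2945, -0.2540, 0.8697)

precession coupling ω×(Iω) = (-0.0270, -0.0351, 0.0273)
α = I⁻¹(τ − ω×Iω) = (-0.2750, 2.3020, -1.5153)
ω + α·dt = (1.2945, -0.2540, 0.8697)
2q̇ = q⊗(0,ω) = (-0.6363963, -0.7071070, 1.1313712, -0.6363963)
q' = normalize(q + ½dt·q⊗(0,ω)) = (-0.7134, -0.0071, 0.0113, 0.7007)
new position p' = (2.6940, 2.5140, -0.2680)
new velocity v' = (-0.2910, 0.6920, 1.5700)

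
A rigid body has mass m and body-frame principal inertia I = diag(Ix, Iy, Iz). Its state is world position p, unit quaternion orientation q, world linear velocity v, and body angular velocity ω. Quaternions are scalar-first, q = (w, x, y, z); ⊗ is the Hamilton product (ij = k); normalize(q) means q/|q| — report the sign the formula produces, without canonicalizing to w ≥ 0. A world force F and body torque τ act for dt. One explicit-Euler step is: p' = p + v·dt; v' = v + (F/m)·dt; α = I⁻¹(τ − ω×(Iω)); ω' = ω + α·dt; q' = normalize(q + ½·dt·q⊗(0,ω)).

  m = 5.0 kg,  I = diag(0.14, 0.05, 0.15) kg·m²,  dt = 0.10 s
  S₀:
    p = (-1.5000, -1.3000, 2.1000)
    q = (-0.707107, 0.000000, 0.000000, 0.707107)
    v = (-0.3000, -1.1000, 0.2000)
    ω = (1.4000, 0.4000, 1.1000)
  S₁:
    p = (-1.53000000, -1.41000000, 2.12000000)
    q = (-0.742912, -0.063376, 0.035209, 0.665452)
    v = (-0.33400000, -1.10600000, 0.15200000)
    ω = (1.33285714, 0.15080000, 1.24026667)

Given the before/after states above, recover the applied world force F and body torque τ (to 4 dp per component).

F = (-1.7000, -0.3000, -2.4000)
τ = (-0.0500, -0.1400, 0.1600)

rate change Δω = (-0.06714286, -0.24920000, 0.14026667)
τ = I·(Δω/dt) + ω₀×(Iω₀) = (-0.0500, -0.1400, 0.1600)
velocity change Δv = (-0.03400000, -0.00600000, -0.04800000)
applied force F = (-1.7000, -0.3000, -2.4000)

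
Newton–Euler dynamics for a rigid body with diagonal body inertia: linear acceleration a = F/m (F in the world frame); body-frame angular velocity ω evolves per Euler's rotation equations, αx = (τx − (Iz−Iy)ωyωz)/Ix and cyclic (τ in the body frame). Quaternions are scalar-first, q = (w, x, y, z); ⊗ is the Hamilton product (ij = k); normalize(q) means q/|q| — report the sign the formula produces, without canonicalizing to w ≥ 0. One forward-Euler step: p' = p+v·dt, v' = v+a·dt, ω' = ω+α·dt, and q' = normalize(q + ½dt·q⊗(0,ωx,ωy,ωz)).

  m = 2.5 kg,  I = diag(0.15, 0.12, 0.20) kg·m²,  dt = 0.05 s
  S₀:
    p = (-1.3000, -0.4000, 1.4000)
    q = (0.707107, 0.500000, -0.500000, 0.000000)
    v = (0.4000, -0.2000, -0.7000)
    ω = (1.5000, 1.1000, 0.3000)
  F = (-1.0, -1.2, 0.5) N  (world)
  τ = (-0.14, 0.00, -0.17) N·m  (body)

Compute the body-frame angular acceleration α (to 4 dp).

α = (-1.1093, 0.1875, -0.6025)

gyro term ω×Iω = (0.0264, -0.0225, -0.0495)
angular accel α = (-1.1093, 0.1875, -0.6025)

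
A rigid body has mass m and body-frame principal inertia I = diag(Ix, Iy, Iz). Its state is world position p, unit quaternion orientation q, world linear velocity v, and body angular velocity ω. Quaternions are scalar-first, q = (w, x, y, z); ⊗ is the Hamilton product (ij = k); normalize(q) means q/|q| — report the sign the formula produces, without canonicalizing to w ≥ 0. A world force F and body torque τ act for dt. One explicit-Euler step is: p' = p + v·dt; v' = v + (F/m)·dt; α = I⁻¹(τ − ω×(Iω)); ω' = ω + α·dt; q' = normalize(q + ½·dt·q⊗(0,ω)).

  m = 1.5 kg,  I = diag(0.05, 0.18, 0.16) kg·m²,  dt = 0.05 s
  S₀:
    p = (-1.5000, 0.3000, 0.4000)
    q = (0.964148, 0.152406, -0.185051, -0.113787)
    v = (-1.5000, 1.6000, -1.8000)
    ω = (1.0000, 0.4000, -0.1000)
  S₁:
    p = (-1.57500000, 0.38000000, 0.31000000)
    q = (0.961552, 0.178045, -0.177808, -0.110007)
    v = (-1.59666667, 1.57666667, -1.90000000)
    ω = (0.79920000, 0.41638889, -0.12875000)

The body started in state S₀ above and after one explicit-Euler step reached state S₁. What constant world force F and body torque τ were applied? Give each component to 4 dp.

F = (-2.9000, -0.7000, -3.0000)
τ = (-0.2000, 0.0700, -0.0400)

v₁ − v₀ = (-0.09666667, -0.02333333, -0.10000000)
F = m·Δv/dt = (-2.9000, -0.7000, -3.0000)
rate change Δω = (-0.20080000, 0.01638889, -0.02875000)
I·α + gyro = (-0.2000, 0.0700, -0.0400)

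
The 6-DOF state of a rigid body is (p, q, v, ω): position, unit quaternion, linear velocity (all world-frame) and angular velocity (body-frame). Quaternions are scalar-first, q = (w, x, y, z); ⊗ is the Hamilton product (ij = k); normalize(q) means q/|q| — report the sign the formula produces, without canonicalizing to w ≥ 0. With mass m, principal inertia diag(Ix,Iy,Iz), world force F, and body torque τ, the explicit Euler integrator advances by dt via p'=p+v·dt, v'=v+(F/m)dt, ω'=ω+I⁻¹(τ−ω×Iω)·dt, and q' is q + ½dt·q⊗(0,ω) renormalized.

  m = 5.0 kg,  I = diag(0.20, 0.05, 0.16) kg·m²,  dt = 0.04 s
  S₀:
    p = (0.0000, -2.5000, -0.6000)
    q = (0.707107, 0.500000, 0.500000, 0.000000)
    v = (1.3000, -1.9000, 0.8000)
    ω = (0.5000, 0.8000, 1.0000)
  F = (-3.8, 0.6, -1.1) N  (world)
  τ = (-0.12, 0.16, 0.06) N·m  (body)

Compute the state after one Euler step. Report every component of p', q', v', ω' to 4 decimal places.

p' = (0.0520, -2.5760, -0.5680)
q' = (0.6938, 0.5169, 0.5011, 0.0171)
v' = (1.2696, -1.8952, 0.7912)
ω' = (0.4584, 0.9120, 1.0300)

a = F/m = (-0.7600, 0.1200, -0.2200)
p' = p + v·dt = (0.0520, -2.5760, -0.5680)
v' = v + a·dt = (1.2696, -1.8952, 0.7912)
ω×(Iω) gyroscopic = (0.0880, 0.0200, -0.0600)
(τ − ω×Iω)/I = (-1.0400, 2.8000, 0.7500)
new body rate ω' = (0.4584, 0.9120, 1.0300)
Hamilton product q⊗(0,ω) = (-0.6500000, 0.8535535, 0.0656856, 0.8571070)
updated quaternion q' = (0.6938, 0.5169, 0.5011, 0.0171)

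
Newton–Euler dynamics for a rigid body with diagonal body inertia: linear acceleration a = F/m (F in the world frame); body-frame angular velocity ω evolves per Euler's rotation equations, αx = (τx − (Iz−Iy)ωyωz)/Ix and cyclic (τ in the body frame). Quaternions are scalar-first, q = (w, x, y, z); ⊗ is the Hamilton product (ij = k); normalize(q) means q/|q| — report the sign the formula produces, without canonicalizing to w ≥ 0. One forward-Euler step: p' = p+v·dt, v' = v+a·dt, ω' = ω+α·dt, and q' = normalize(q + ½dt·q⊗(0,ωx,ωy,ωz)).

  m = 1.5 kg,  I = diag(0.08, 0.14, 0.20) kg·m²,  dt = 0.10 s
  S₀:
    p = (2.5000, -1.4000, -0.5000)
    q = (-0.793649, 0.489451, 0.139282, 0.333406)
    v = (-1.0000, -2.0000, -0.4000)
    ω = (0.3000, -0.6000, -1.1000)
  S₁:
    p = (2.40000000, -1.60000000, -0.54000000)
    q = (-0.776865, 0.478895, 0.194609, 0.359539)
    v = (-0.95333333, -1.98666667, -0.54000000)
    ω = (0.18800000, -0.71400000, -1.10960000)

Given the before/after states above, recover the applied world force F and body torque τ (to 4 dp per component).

F = (0.7000, 0.2000, -2.1000)
τ = (-0.0500, -0.1200, -0.0300)

Δv = v₁−v₀ = (0.04666667, 0.01333333, -0.14000000)
m·(v₁−v₀)/dt = (0.7000, 0.2000, -2.1000)
Δω = ω₁−ω₀ = (-0.11200000, -0.11400000, -0.00960000)
ω₀×(Iω₀) = (0.0396, 0.0396, -0.0108)
applied torque τ = (-0.0500, -0.1200, -0.0300)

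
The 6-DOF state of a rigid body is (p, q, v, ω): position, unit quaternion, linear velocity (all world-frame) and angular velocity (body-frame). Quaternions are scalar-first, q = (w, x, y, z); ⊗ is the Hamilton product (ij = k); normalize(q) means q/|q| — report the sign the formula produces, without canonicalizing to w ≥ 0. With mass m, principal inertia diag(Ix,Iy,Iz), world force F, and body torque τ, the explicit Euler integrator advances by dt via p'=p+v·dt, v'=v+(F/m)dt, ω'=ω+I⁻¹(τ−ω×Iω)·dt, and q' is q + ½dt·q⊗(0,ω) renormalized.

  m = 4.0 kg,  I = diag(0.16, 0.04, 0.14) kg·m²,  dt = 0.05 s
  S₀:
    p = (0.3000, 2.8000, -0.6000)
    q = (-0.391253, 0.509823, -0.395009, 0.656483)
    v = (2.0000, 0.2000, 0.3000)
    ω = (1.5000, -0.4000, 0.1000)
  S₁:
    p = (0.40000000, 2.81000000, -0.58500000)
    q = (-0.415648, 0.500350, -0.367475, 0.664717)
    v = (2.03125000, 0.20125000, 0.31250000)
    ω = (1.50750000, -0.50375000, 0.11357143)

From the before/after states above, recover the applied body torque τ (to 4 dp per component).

τ = (0.0200, -0.0800, 0.1100)

Δω = ω₁−ω₀ = (0.00750000, -0.10375000, 0.01357143)
gyro term ω₀×Iω₀ = (-0.0040, 0.0030, 0.0720)
applied torque τ = (0.0200, -0.0800, 0.1100)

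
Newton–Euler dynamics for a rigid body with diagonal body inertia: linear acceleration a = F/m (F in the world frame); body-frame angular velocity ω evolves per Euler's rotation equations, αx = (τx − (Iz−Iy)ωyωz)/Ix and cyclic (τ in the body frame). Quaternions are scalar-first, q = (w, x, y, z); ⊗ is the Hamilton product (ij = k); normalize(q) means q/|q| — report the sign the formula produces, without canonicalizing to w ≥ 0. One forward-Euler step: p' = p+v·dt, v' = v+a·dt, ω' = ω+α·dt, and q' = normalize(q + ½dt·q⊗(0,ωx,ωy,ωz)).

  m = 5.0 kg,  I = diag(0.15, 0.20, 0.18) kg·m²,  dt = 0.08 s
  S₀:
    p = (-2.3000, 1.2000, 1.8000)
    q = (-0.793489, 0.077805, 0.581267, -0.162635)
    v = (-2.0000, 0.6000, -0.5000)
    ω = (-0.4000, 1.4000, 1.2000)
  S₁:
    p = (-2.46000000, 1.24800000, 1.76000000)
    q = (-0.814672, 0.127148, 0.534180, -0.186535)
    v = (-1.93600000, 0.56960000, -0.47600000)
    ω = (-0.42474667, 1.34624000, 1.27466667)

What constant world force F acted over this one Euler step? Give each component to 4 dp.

F = (4.0000, -1.9000, 1.5000)

Δv = v₁−v₀ = (0.06400000, -0.03040000, 0.02400000)
applied force F = (4.0000, -1.9000, 1.5000)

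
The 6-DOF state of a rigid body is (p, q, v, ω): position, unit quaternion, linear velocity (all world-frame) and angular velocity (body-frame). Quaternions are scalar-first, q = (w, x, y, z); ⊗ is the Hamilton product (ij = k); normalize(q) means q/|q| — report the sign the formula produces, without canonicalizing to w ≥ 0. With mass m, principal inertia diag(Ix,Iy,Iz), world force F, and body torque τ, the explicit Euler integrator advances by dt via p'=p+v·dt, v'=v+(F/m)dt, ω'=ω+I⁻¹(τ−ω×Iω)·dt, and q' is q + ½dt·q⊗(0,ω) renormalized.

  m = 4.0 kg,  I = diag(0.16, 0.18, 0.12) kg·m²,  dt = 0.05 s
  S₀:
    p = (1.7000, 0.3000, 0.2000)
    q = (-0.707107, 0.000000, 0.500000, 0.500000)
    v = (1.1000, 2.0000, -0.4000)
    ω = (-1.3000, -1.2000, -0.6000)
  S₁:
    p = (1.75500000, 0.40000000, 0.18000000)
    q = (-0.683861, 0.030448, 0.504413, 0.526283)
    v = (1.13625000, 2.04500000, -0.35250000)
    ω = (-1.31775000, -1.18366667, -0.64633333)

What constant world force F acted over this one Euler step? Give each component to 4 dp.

F = (2.9000, 3.6000, 3.8000)

velocity change Δv = (0.03625000, 0.04500000, 0.04750000)
applied force F = (2.9000, 3.6000, 3.8000)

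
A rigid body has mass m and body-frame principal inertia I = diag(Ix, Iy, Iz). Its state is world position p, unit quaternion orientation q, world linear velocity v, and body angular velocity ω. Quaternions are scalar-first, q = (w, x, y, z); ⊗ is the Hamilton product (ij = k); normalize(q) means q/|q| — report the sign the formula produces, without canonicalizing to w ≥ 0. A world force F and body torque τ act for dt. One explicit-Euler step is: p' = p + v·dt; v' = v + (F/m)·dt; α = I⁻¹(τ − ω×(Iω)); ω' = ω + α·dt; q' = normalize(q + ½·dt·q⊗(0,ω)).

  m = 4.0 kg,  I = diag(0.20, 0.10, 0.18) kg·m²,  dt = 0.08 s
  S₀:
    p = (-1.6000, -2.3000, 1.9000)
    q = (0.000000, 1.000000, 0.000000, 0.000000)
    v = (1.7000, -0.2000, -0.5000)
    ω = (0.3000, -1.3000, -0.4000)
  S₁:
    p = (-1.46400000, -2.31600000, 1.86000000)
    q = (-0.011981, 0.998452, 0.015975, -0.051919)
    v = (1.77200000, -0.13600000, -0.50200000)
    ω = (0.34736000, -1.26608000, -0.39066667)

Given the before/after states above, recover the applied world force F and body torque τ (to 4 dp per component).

F = (3.6000, 3.2000, -0.1000)
τ = (0.1600, 0.0400, 0.0600)

Δω = ω₁−ω₀ = (0.04736000, 0.03392000, 0.00933333)
applied torque τ = (0.1600, 0.0400, 0.0600)
Δv = v₁−v₀ = (0.07200000, 0.06400000, -0.00200000)
F = m·Δv/dt = (3.6000, 3.2000, -0.1000)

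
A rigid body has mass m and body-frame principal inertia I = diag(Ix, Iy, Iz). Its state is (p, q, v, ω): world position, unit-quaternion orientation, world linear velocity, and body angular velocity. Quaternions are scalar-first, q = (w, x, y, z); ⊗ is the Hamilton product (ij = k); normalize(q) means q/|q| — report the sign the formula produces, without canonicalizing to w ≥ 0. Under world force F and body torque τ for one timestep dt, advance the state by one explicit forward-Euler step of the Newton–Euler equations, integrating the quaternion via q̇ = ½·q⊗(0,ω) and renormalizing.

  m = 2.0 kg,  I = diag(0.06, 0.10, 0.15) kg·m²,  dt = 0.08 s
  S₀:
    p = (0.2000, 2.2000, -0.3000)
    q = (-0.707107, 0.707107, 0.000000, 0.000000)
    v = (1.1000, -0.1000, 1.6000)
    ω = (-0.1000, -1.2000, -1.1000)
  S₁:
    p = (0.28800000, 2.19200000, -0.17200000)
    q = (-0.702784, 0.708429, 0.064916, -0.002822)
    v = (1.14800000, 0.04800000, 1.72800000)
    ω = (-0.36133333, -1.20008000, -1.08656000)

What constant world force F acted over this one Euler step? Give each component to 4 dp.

F = (1.2000, 3.7000, 3.2000)

Δv = v₁−v₀ = (0.04800000, 0.14800000, 0.12800000)
F = m·Δv/dt = (1.2000, 3.7000, 3.2000)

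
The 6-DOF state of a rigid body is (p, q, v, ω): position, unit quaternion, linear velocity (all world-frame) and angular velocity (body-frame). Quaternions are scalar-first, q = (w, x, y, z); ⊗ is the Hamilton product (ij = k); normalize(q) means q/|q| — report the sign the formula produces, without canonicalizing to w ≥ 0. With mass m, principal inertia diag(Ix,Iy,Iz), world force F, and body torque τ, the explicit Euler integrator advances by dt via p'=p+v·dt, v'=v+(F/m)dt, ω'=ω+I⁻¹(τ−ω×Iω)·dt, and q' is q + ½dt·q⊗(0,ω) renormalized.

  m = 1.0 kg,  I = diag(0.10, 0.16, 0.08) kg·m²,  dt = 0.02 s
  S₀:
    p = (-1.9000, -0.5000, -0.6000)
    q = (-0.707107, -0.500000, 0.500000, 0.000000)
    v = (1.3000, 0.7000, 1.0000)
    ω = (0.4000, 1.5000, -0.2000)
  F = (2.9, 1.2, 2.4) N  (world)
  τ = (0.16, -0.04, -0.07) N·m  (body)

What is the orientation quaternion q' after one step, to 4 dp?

Hamilton product q⊗(0,ω) = (-0.5500000, -0.3828428, -1.1606605, -0.8085786)
updated quaternion q' = (-0.7125, -0.5038, 0.4883, -0.0081)

q' = (-0.7125, -0.5038, 0.4883, -0.0081)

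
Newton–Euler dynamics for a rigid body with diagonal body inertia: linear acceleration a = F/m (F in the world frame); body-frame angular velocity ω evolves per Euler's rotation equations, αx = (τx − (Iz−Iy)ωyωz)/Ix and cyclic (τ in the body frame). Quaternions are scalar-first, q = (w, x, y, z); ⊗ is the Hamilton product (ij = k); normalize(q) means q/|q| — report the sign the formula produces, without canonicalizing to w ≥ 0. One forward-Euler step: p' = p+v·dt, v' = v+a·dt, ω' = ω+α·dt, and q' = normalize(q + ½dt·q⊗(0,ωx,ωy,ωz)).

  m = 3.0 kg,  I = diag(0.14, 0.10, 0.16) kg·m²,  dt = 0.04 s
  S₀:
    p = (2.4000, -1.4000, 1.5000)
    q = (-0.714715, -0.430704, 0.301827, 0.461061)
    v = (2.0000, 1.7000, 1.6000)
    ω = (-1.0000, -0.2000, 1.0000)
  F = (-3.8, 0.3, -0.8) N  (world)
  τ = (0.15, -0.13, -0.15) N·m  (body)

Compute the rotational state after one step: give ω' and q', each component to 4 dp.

ω' = (-0.9537, -0.2600, 0.9645)
q' = (-0.7310, -0.4084, 0.3040, 0.4543)

precession coupling ω×(Iω) = (-0.0120, 0.0200, -0.0080)
(τ − ω×Iω)/I = (1.1571, -1.5000, -0.8875)
new body rate ω' = (-0.9537, -0.2600, 0.9645)
Hamilton product q⊗(0,ω) = (-0.8313996, 1.1087542, 0.1125860, -0.3267472)
updated quaternion q' = (-0.7310, -0.4084, 0.3040, 0.4543)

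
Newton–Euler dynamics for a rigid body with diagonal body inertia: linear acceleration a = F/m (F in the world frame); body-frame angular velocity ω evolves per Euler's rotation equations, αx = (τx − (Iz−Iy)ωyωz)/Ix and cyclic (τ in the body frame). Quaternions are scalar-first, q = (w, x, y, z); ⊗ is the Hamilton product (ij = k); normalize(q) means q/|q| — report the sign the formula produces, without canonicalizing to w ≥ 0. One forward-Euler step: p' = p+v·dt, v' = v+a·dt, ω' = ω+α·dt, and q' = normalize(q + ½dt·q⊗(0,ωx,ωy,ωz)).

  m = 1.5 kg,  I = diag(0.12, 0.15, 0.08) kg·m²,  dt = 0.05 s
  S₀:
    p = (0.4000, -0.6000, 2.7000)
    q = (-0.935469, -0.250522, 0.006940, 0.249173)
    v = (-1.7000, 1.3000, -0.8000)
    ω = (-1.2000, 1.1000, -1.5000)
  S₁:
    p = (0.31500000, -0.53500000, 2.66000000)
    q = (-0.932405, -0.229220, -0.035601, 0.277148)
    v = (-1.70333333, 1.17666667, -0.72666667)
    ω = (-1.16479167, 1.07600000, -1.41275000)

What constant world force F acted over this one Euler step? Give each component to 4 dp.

velocity change Δv = (-0.00333333, -0.12333333, 0.07333333)
applied force F = (-0.1000, -3.7000, 2.2000)

F = (-0.1000, -3.7000, 2.2000)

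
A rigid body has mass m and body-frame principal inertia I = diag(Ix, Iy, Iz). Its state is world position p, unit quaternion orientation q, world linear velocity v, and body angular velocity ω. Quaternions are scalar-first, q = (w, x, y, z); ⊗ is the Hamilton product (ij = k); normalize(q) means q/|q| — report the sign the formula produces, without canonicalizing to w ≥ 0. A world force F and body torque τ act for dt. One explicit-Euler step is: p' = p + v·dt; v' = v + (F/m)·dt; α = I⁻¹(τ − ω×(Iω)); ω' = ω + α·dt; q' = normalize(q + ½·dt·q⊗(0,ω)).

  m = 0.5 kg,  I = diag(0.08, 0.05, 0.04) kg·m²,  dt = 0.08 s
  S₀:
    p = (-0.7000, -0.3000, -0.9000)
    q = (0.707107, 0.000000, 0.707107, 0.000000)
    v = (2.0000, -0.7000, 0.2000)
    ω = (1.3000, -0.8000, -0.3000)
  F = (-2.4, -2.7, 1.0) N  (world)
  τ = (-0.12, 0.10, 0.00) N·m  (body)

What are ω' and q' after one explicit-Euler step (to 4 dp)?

ω' = (1.1824, -0.6150, -0.3624)
q' = (0.7283, 0.0282, 0.6832, -0.0452)

gyro term ω×Iω = (-0.0024, -0.0156, 0.0312)
α = I⁻¹(τ − ω×Iω) = (-1.4700, 2.3120, -0.7800)
new body rate ω' = (1.1824, -0.6150, -0.3624)
q⊗(0,ω) = (0.5656856, 0.7071070, -0.5656856, -1.1313712)
q' = normalize(q + ½dt·q⊗(0,ω)) = (0.7283, 0.0282, 0.6832, -0.0452)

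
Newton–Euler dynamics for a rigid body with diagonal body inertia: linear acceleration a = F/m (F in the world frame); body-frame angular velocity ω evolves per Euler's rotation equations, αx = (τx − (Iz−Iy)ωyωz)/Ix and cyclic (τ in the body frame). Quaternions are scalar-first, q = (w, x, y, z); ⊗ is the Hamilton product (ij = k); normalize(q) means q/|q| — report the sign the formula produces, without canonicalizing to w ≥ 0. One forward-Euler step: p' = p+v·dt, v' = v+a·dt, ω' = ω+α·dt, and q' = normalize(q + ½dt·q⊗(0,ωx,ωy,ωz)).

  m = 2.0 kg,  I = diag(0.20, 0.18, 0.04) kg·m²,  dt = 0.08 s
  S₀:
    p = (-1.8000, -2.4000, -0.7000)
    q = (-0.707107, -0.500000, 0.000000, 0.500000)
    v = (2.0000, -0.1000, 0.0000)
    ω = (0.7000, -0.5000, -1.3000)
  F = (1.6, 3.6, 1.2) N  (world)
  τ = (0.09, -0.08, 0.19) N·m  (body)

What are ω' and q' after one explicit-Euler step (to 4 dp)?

(τ − ω×Iω)/I = (0.9050, 0.3644, 4.5750)
ω' = ω + α·dt = (0.7724, -0.4708, -0.9340)
2q̇ = q⊗(0,ω) = (1.0000000, -0.2449749, 0.0535535, 1.1692391)
updated quaternion q' = (-0.6658, -0.5088, 0.0021, 0.5457)

ω' = (0.7724, -0.4708, -0.9340)
q' = (-0.6658, -0.5088, 0.0021, 0.5457)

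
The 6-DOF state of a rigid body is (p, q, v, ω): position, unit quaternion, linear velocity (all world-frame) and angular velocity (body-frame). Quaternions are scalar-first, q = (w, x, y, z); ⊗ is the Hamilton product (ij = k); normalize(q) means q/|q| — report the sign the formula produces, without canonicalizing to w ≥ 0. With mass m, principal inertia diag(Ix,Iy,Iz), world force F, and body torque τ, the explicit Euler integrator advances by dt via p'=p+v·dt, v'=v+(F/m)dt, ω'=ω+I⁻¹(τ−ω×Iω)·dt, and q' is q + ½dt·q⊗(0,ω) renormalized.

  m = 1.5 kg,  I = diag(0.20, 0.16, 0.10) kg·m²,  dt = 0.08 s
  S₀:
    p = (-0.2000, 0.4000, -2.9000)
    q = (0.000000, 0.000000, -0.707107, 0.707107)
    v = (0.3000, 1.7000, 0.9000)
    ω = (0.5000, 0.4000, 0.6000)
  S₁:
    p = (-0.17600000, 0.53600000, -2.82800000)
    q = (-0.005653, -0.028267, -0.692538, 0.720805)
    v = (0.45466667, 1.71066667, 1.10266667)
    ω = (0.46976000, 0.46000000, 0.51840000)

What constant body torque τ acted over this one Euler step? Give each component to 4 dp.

Δω = ω₁−ω₀ = (-0.03024000, 0.06000000, -0.08160000)
ω₀×(Iω₀) = (-0.0144, 0.0300, -0.0080)
τ = I·(Δω/dt) + ω₀×(Iω₀) = (-0.0900, 0.1500, -0.1100)

τ = (-0.0900, 0.1500, -0.1100)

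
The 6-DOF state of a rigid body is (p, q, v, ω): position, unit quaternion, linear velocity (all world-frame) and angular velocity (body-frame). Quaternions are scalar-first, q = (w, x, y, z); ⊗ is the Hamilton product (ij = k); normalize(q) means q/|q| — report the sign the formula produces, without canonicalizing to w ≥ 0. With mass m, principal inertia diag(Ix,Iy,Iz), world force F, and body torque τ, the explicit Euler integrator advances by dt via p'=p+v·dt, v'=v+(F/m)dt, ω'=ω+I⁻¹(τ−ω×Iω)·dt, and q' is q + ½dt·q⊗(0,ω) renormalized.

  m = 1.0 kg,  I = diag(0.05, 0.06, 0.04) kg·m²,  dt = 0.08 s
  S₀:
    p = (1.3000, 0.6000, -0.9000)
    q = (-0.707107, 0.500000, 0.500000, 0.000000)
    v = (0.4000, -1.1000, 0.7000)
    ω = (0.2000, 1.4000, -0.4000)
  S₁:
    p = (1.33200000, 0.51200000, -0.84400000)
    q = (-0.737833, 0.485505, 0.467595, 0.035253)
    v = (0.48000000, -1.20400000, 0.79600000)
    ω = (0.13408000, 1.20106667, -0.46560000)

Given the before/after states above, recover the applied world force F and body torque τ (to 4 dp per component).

F = (1.0000, -1.3000, 1.2000)
τ = (-0.0300, -0.1500, -0.0300)

rate change Δω = (-0.06592000, -0.19893333, -0.06560000)
precession coupling = (0.0112, -0.0008, 0.0028)
τ = I·(Δω/dt) + ω₀×(Iω₀) = (-0.0300, -0.1500, -0.0300)
Δv = v₁−v₀ = (0.08000000, -0.10400000, 0.09600000)
m·(v₁−v₀)/dt = (1.0000, -1.3000, 1.2000)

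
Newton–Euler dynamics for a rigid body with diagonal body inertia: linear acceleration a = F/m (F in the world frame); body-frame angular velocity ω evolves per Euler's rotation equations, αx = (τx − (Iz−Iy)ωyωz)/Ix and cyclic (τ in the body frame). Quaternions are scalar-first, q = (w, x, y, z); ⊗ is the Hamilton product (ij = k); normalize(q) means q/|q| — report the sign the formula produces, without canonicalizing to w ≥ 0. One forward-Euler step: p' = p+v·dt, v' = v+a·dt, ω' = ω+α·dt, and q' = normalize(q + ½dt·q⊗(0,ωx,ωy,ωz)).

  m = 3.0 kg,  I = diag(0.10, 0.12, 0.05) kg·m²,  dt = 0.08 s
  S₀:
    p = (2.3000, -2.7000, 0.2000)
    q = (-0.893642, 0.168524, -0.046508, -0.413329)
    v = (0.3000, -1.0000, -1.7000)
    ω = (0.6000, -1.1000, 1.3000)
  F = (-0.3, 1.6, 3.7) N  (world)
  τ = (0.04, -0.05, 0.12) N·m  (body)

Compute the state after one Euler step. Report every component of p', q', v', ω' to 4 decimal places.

p' = (2.3240, -2.7800, 0.0640)
q' = (-0.8760, 0.1261, -0.0258, -0.4649)
v' = (0.2920, -0.9573, -1.6013)
ω' = (0.5519, -1.1593, 1.5131)

linear accel F/m = (-0.1000, 0.5333, 1.2333)
new position p' = (2.3240, -2.7800, 0.0640)
v' = v + a·dt = (0.2920, -0.9573, -1.6013)
α = I⁻¹(τ − ω×Iω) = (-0.6010, -0.7417, 2.6640)
new body rate ω' = (0.5519, -1.1593, 1.5131)
Hamilton product q⊗(0,ω) = (0.3850545, -1.0513075, 0.5159276, -1.3192062)
q' = normalize(q + ½dt·q⊗(0,ω)) = (-0.8760, 0.1261, -0.0258, -0.4649)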